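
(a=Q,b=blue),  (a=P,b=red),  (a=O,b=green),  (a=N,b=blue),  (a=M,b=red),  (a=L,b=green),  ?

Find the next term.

A: Q, P, O, N, M, L → K (letters move back 1 place in the alphabet).
B: repeats blue → red → green, so blue, red, green, blue, red, green → blue.
Combining the parts gives (a=K,b=blue).

(a=K,b=blue)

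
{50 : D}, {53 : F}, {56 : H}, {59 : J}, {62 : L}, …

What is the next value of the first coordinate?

65

For the first coordinate, +3 each step: 50, 53, 56, 59, 62 → 65.
Letter: letters move forward 2 places in the alphabet; D, F, H, J, L → N.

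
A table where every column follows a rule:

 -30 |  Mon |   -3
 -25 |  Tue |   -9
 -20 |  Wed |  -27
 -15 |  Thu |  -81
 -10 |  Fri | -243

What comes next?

-5  Sat  -729

First component goes -30, -25, -20, -15, -10 → -5 (+5 each step).
Day goes Mon, Tue, Wed, Thu, Fri → Sat (runs through the weekdays Mon→Sun).
Third component: ×3 each step, so -3, -9, -27, -81, -243 → -729.
Putting it together: -5  Sat  -729.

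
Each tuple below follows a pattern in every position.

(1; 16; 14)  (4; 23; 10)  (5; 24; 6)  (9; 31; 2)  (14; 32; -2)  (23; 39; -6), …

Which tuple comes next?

(37; 40; -10)

For the first coordinate, each term is the sum of the two before it: 1, 4, 5, 9, 14, 23 → 37.
For the second coordinate, alternating steps +7, +1, +7, +1, …: 16, 23, 24, 31, 32, 39 → 40.
Third coordinate: −4 each step; 14, 10, 6, 2, -2, -6 → -10.
Combining the parts gives (37; 40; -10).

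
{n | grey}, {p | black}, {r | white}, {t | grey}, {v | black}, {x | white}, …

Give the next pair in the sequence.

For the letter, letters move forward 2 places in the alphabet: n, p, r, t, v, x → z.
For the shade, repeats grey → black → white: grey, black, white, grey, black, white → grey.
Putting it together: {z | grey}.

{z | grey}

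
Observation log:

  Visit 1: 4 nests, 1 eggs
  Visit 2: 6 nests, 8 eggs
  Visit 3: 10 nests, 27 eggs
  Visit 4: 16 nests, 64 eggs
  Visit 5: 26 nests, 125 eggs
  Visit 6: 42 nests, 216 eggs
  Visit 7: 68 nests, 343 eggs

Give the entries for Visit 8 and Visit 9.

Nests: each term is the sum of the two before it; 4, 6, 10, 16, 26, 42, 68 → 110 → 178.
For the eggs, perfect cubes: 1³, 2³, 3³, …: 1, 8, 27, 64, 125, 216, 343 → 512 → 729.
Putting the parts together: 110 nests, 512 eggs and then 178 nests, 729 eggs.

110 nests, 512 eggs; 178 nests, 729 eggs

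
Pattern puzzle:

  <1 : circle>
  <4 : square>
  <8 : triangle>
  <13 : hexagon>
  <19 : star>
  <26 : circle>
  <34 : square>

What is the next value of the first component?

43

First component — differences are 3, 4, 5, … (increasing by 1 each time): 1, 4, 8, 13, 19, 26, 34 → 43.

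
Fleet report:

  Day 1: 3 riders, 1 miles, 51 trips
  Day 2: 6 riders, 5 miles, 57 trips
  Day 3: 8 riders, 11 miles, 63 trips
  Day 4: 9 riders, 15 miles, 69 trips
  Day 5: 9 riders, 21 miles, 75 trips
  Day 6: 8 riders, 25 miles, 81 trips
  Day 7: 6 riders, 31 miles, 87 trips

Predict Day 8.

Riders: differences are 3, 2, 1, … (decreasing by 1 each time); 3, 6, 8, 9, 9, 8, 6 → 3.
Miles: alternating steps +4, +6, +4, +6, …, so 1, 5, 11, 15, 21, 25, 31 → 35.
Trips goes 51, 57, 63, 69, 75, 81, 87 → 93 (+6 each step).
So the next line is 3 riders, 35 miles, 93 trips.

3 riders, 35 miles, 93 trips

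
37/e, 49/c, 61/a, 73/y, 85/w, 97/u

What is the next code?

First component: 37, 49, 61, 73, 85, 97 → 109 (+12 each step).
Letter: letters move back 2 places in the alphabet, wrapping A→Z, so e, c, a, y, w, u → s.
Combining the parts gives 109/s.

109/s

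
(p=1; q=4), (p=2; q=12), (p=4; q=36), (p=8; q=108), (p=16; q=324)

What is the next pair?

(p=32; q=972)

P goes 1, 2, 4, 8, 16 → 32 (×2 each step).
For the q, ×3 each step: 4, 12, 36, 108, 324 → 972.
Putting it together: (p=32; q=972).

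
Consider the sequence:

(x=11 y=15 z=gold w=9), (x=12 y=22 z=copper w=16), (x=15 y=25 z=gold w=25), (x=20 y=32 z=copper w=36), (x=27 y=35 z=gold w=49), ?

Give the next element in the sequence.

X goes 11, 12, 15, 20, 27 → 36 (differences are 1, 3, 5, … (increasing by 2 each time)).
Y: alternating steps +7, +3, +7, +3, …, so 15, 22, 25, 32, 35 → 42.
Z: alternates gold ↔ copper; gold, copper, gold, copper, gold → copper.
W: 9, 16, 25, 36, 49 → 64 (perfect squares: 3², 4², 5², …).
So the next element is (x=36 y=42 z=copper w=64).

(x=36 y=42 z=copper w=64)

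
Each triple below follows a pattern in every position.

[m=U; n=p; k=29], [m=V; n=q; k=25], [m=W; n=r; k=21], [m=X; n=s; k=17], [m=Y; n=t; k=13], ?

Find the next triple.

M: U, V, W, X, Y → Z (letters move forward 1 place in the alphabet).
N — letters move forward 1 place in the alphabet: p, q, r, s, t → u.
K goes 29, 25, 21, 17, 13 → 9 (−4 each step).
So the next triple is [m=Z; n=u; k=9].

[m=Z; n=u; k=9]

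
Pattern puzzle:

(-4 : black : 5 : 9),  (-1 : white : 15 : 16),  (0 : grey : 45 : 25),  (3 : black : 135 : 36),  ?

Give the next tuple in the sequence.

For the first coordinate, alternating steps +3, +1, +3, +1, …: -4, -1, 0, 3 → 4.
Shade: repeats black → white → grey; black, white, grey, black → white.
Third coordinate — ×3 each step: 5, 15, 45, 135 → 405.
Fourth coordinate — perfect squares: 3², 4², 5², …: 9, 16, 25, 36 → 49.
So the next tuple is (4 : white : 405 : 49).

(4 : white : 405 : 49)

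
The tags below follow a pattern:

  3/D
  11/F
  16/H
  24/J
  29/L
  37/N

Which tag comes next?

42/P

First component: alternating steps +8, +5, +8, +5, …, so 3, 11, 16, 24, 29, 37 → 42.
Letter: letters move forward 2 places in the alphabet, so D, F, H, J, L, N → P.
Putting it together: 42/P.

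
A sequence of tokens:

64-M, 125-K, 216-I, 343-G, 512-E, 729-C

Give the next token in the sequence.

First component: perfect cubes: 4³, 5³, 6³, …; 64, 125, 216, 343, 512, 729 → 1000.
Letter: letters move back 2 places in the alphabet; M, K, I, G, E, C → A.
So the next token is 1000-A.

1000-A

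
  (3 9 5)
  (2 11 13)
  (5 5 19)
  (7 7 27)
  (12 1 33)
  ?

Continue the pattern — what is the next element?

(19 3 41)

First coordinate: each term is the sum of the two before it, so 3, 2, 5, 7, 12 → 19.
Second coordinate: alternating steps +2, −6, +2, −6, …, so 9, 11, 5, 7, 1 → 3.
Third coordinate goes 5, 13, 19, 27, 33 → 41 (alternating steps +8, +6, +8, +6, …).
Putting it together: (19 3 41).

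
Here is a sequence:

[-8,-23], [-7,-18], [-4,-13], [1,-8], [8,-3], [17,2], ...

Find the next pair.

First part: differences are 1, 3, 5, … (increasing by 2 each time); -8, -7, -4, 1, 8, 17 → 28.
Second part — +5 each step: -23, -18, -13, -8, -3, 2 → 7.
Putting it together: [28,7].

[28,7]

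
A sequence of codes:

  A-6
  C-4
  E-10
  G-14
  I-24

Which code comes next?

K-38

For the letter, letters move forward 2 places in the alphabet: A, C, E, G, I → K.
Second component: 6, 4, 10, 14, 24 → 38 (each term is the sum of the two before it).
Putting it together: K-38.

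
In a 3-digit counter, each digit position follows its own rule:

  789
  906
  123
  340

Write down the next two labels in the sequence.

567 then 784

For the first digit, +2 each step, mod 10: 7, 9, 1, 3 → 5 → 7.
For the second digit, +2 each step, mod 10: 8, 0, 2, 4 → 6 → 8.
Third digit: 9, 6, 3, 0 → 7 → 4 (−3 each step, mod 10).
So the next two labels are 567 and 784.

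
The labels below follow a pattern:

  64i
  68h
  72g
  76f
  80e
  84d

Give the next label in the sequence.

First component: 64, 68, 72, 76, 80, 84 → 88 (+4 each step).
Letter — letters move back 1 place in the alphabet: i, h, g, f, e, d → c.
Combining the parts gives 88c.

88c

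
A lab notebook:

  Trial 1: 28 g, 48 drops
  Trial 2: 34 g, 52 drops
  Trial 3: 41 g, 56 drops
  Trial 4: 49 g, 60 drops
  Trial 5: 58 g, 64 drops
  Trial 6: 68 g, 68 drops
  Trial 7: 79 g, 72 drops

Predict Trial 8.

G goes 28, 34, 41, 49, 58, 68, 79 → 91 (differences are 6, 7, 8, … (increasing by 1 each time)).
Drops: 48, 52, 56, 60, 64, 68, 72 → 76 (+4 each step).
So the next record is 91 g, 76 drops.

91 g, 76 drops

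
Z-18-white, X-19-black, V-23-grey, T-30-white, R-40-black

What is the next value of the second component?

Second component: differences are 1, 4, 7, … (increasing by 3 each time), so 18, 19, 23, 30, 40 → 53.

53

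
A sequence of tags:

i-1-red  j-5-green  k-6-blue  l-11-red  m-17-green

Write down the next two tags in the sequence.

Letter goes i, j, k, l, m → n → o (letters move forward 1 place in the alphabet).
For the second component, each term is the sum of the two before it: 1, 5, 6, 11, 17 → 28 → 45.
For the colour, repeats red → green → blue: red, green, blue, red, green → blue → red.
Putting the parts together: n-28-blue and then o-45-red.

n-28-blue then o-45-red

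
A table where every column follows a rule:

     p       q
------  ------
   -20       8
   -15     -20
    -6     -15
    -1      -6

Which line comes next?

Column p — alternating steps +5, +9, +5, +9, …: -20, -15, -6, -1 → 8.
Column q: 8, -20, -15, -6 → -1 (always the previous value of the column p).
Putting it together: 8  -1.

8  -1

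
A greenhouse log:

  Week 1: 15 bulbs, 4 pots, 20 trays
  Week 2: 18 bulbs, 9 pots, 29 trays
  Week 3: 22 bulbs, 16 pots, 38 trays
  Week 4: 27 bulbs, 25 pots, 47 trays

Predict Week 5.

Bulbs goes 15, 18, 22, 27 → 33 (differences are 3, 4, 5, … (increasing by 1 each time)).
For the pots, perfect squares: 2², 3², 4², …: 4, 9, 16, 25 → 36.
For the trays, +9 each step: 20, 29, 38, 47 → 56.
So the next record is 33 bulbs, 36 pots, 56 trays.

33 bulbs, 36 pots, 56 trays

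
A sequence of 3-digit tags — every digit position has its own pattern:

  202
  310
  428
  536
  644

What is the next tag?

For the first digit, +1 each step, mod 10: 2, 3, 4, 5, 6 → 7.
Second digit: +1 each step, mod 10; 0, 1, 2, 3, 4 → 5.
Third digit: 2, 0, 8, 6, 4 → 2 (−2 each step, mod 10).
Combining the parts gives 752.

752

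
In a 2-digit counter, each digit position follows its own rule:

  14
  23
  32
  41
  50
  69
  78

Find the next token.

For the first digit, +1 each step, mod 10: 1, 2, 3, 4, 5, 6, 7 → 8.
Second digit: −1 each step, mod 10; 4, 3, 2, 1, 0, 9, 8 → 7.
Combining the parts gives 87.

87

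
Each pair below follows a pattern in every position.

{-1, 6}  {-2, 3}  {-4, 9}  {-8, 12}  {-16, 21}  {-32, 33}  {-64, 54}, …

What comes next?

{-128, 87}

First coordinate goes -1, -2, -4, -8, -16, -32, -64 → -128 (×2 each step).
Second coordinate: each term is the sum of the two before it, so 6, 3, 9, 12, 21, 33, 54 → 87.
Combining the parts gives {-128, 87}.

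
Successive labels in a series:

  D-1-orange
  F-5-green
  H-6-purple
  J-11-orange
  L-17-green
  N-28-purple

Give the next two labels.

P-45-orange, R-73-green

Letter goes D, F, H, J, L, N → P → R (letters move forward 2 places in the alphabet).
Second component: each term is the sum of the two before it; 1, 5, 6, 11, 17, 28 → 45 → 73.
Colour: repeats orange → green → purple; orange, green, purple, orange, green, purple → orange → green.
Putting the parts together: P-45-orange and then R-73-green.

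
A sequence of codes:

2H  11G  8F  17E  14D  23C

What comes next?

20B

First component: alternating steps +9, −3, +9, −3, …, so 2, 11, 8, 17, 14, 23 → 20.
Letter: letters move back 1 place in the alphabet, so H, G, F, E, D, C → B.
Putting it together: 20B.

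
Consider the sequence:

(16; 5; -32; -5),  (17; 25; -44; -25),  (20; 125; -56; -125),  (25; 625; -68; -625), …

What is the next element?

First value: differences are 1, 3, 5, … (increasing by 2 each time); 16, 17, 20, 25 → 32.
For the second value, ×5 each step: 5, 25, 125, 625 → 3125.
Third value goes -32, -44, -56, -68 → -80 (−12 each step).
Fourth value: always the negative of the second value, so -5, -25, -125, -625 → -3125.
Putting it together: (32; 3125; -80; -3125).

(32; 3125; -80; -3125)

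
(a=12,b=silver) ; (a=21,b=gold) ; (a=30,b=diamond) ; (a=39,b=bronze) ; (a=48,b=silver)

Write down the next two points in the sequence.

(a=57,b=gold), (a=66,b=diamond)

A: 12, 21, 30, 39, 48 → 57 → 66 (+9 each step).
B — repeats silver → gold → diamond → bronze: silver, gold, diamond, bronze, silver → gold → diamond.
Putting the parts together: (a=57,b=gold) and then (a=66,b=diamond).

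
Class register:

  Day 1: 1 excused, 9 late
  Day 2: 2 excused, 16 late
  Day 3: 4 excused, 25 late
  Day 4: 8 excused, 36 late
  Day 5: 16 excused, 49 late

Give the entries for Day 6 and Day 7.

32 excused, 64 late; 64 excused, 81 late

Excused: 1, 2, 4, 8, 16 → 32 → 64 (×2 each step).
Late — perfect squares: 3², 4², 5², …: 9, 16, 25, 36, 49 → 64 → 81.
Putting the parts together: 32 excused, 64 late and then 64 excused, 81 late.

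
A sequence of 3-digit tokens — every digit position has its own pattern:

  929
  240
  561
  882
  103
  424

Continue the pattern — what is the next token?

First digit — +3 each step, mod 10: 9, 2, 5, 8, 1, 4 → 7.
Second digit: 2, 4, 6, 8, 0, 2 → 4 (+2 each step, mod 10).
Third digit: 9, 0, 1, 2, 3, 4 → 5 (+1 each step, mod 10).
So the next token is 745.

745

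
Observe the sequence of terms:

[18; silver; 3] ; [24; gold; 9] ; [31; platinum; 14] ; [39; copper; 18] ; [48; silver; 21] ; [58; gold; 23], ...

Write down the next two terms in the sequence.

First part: differences are 6, 7, 8, … (increasing by 1 each time); 18, 24, 31, 39, 48, 58 → 69 → 81.
Metal: repeats silver → gold → platinum → copper, so silver, gold, platinum, copper, silver, gold → platinum → copper.
Third part — differences are 6, 5, 4, … (decreasing by 1 each time): 3, 9, 14, 18, 21, 23 → 24 → 24.
Putting the parts together: [69; platinum; 24] and then [81; copper; 24].

[69; platinum; 24], [81; copper; 24]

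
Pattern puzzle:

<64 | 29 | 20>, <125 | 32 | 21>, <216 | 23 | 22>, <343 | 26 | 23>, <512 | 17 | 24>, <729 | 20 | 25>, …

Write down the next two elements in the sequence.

<1000 | 11 | 26>, <1331 | 14 | 27>

First value: perfect cubes: 4³, 5³, 6³, …, so 64, 125, 216, 343, 512, 729 → 1000 → 1331.
Second value goes 29, 32, 23, 26, 17, 20 → 11 → 14 (alternating steps +3, −9, +3, −9, …).
Third value: 20, 21, 22, 23, 24, 25 → 26 → 27 (+1 each step).
So the next two elements are <1000 | 11 | 26> and <1331 | 14 | 27>.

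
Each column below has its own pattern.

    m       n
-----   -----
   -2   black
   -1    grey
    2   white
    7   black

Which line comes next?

14  grey

Column m: -2, -1, 2, 7 → 14 (differences are 1, 3, 5, … (increasing by 2 each time)).
Column n: black, grey, white, black → grey (repeats black → grey → white).
Combining the parts gives 14  grey.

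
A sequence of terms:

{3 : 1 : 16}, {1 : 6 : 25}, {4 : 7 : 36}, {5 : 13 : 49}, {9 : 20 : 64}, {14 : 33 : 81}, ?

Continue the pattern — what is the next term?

First coordinate goes 3, 1, 4, 5, 9, 14 → 23 (each term is the sum of the two before it).
Second coordinate goes 1, 6, 7, 13, 20, 33 → 53 (each term is the sum of the two before it).
For the third coordinate, perfect squares: 4², 5², 6², …: 16, 25, 36, 49, 64, 81 → 100.
Putting it together: {23 : 53 : 100}.

{23 : 53 : 100}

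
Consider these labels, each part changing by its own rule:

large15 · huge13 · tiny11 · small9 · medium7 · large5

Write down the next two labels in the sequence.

Size: large, huge, tiny, small, medium, large → huge → tiny (repeats large → huge → tiny → small → medium).
For the second component, −2 each step: 15, 13, 11, 9, 7, 5 → 3 → 1.
Putting the parts together: huge3 and then tiny1.

huge3, tiny1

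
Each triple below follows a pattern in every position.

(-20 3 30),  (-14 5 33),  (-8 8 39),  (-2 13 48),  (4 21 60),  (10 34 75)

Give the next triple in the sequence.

(16 55 93)

First entry goes -20, -14, -8, -2, 4, 10 → 16 (+6 each step).
For the second entry, each term is the sum of the two before it: 3, 5, 8, 13, 21, 34 → 55.
Third entry: 30, 33, 39, 48, 60, 75 → 93 (differences are 3, 6, 9, … (increasing by 3 each time)).
Putting it together: (16 55 93).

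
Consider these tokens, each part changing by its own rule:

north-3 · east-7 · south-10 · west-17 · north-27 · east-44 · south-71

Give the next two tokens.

west-115 then north-186

Direction: repeats north → east → south → west; north, east, south, west, north, east, south → west → north.
Second component: each term is the sum of the two before it; 3, 7, 10, 17, 27, 44, 71 → 115 → 186.
Putting the parts together: west-115 and then north-186.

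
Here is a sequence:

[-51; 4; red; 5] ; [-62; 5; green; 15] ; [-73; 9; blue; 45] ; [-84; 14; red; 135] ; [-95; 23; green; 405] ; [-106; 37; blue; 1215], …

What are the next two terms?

[-117; 60; red; 3645], [-128; 97; green; 10935]

First value: −11 each step; -51, -62, -73, -84, -95, -106 → -117 → -128.
Second value — each term is the sum of the two before it: 4, 5, 9, 14, 23, 37 → 60 → 97.
For the colour, repeats red → green → blue: red, green, blue, red, green, blue → red → green.
Fourth value: ×3 each step; 5, 15, 45, 135, 405, 1215 → 3645 → 10935.
So the next two terms are [-117; 60; red; 3645] and [-128; 97; green; 10935].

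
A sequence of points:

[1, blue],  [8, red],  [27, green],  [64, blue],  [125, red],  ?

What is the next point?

[216, green]

First component goes 1, 8, 27, 64, 125 → 216 (perfect cubes: 1³, 2³, 3³, …).
Colour: repeats blue → red → green; blue, red, green, blue, red → green.
Putting it together: [216, green].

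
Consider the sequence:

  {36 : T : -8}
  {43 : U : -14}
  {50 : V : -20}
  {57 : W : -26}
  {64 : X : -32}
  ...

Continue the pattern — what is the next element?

First part: +7 each step, so 36, 43, 50, 57, 64 → 71.
For the letter, letters move forward 1 place in the alphabet: T, U, V, W, X → Y.
Third part: −6 each step, so -8, -14, -20, -26, -32 → -38.
So the next element is {71 : Y : -38}.

{71 : Y : -38}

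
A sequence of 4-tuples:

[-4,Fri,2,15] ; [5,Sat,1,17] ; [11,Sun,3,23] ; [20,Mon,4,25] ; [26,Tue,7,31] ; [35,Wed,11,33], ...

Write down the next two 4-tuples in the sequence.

[41,Thu,18,39], [50,Fri,29,41]

First component — alternating steps +9, +6, +9, +6, …: -4, 5, 11, 20, 26, 35 → 41 → 50.
Day: runs through the weekdays Mon→Sun, so Fri, Sat, Sun, Mon, Tue, Wed → Thu → Fri.
Third component: 2, 1, 3, 4, 7, 11 → 18 → 29 (each term is the sum of the two before it).
Fourth component goes 15, 17, 23, 25, 31, 33 → 39 → 41 (alternating steps +2, +6, +2, +6, …).
Putting the parts together: [41,Thu,18,39] and then [50,Fri,29,41].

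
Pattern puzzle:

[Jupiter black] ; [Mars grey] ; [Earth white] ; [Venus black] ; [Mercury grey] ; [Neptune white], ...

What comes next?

[Uranus black]

Planet: Jupiter, Mars, Earth, Venus, Mercury, Neptune → Uranus (runs backward through the planets Mercury→Neptune).
Shade: repeats black → grey → white; black, grey, white, black, grey, white → black.
Putting it together: [Uranus black].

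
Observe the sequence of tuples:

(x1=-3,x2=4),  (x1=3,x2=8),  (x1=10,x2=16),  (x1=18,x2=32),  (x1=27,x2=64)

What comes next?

X1: -3, 3, 10, 18, 27 → 37 (differences are 6, 7, 8, … (increasing by 1 each time)).
For the x2, ×2 each step: 4, 8, 16, 32, 64 → 128.
So the next tuple is (x1=37,x2=128).

(x1=37,x2=128)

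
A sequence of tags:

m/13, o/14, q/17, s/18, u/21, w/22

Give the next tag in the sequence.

Letter: letters move forward 2 places in the alphabet, so m, o, q, s, u, w → y.
Second component: alternating steps +1, +3, +1, +3, …, so 13, 14, 17, 18, 21, 22 → 25.
So the next tag is y/25.

y/25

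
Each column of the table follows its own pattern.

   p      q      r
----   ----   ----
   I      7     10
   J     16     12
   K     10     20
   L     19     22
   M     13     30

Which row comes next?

Column p: letters move forward 1 place in the alphabet; I, J, K, L, M → N.
Column q: alternating steps +9, −6, +9, −6, …, so 7, 16, 10, 19, 13 → 22.
Column r: 10, 12, 20, 22, 30 → 32 (alternating steps +2, +8, +2, +8, …).
So the next row is N  22  32.

N  22  32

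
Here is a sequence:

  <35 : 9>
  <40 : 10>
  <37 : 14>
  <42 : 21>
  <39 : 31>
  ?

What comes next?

First entry: alternating steps +5, −3, +5, −3, …; 35, 40, 37, 42, 39 → 44.
Second entry goes 9, 10, 14, 21, 31 → 44 (differences are 1, 4, 7, … (increasing by 3 each time)).
Combining the parts gives <44 : 44>.

<44 : 44>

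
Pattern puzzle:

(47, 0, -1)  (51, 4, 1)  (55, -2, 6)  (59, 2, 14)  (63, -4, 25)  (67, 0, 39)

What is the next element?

First entry: 47, 51, 55, 59, 63, 67 → 71 (+4 each step).
Second entry — alternating steps +4, −6, +4, −6, …: 0, 4, -2, 2, -4, 0 → -6.
Third entry goes -1, 1, 6, 14, 25, 39 → 56 (differences are 2, 5, 8, … (increasing by 3 each time)).
Putting it together: (71, -6, 56).

(71, -6, 56)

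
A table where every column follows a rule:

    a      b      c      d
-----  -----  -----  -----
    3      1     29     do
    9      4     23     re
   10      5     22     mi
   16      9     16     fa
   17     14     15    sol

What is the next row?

For the column a, alternating steps +6, +1, +6, +1, …: 3, 9, 10, 16, 17 → 23.
Column b: each term is the sum of the two before it, so 1, 4, 5, 9, 14 → 23.
Column c: together with the column a always sums to 32, so 29, 23, 22, 16, 15 → 9.
Column d: do, re, mi, fa, sol → la (runs through the solfège scale do→ti).
So the next row is 23  23  9  la.

23  23  9  la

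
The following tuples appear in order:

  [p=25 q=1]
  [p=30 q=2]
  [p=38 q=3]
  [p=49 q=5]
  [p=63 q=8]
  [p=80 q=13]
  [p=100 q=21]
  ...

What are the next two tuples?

[p=123 q=34], [p=149 q=55]

P: differences are 5, 8, 11, … (increasing by 3 each time); 25, 30, 38, 49, 63, 80, 100 → 123 → 149.
Q: 1, 2, 3, 5, 8, 13, 21 → 34 → 55 (each term is the sum of the two before it).
So the next two tuples are [p=123 q=34] and [p=149 q=55].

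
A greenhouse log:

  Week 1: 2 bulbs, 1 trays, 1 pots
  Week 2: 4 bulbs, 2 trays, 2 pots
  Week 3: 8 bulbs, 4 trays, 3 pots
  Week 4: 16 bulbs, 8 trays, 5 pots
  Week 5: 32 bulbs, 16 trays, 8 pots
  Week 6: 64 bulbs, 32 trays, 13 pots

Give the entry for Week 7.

128 bulbs, 64 trays, 21 pots

Bulbs: ×2 each step; 2, 4, 8, 16, 32, 64 → 128.
Trays: ×2 each step, so 1, 2, 4, 8, 16, 32 → 64.
For the pots, each term is the sum of the two before it: 1, 2, 3, 5, 8, 13 → 21.
Combining the parts gives 128 bulbs, 64 trays, 21 pots.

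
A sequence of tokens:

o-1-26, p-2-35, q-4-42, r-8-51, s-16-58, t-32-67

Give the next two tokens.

Letter: letters move forward 1 place in the alphabet, so o, p, q, r, s, t → u → v.
Second component: 1, 2, 4, 8, 16, 32 → 64 → 128 (×2 each step).
For the third component, alternating steps +9, +7, +9, +7, …: 26, 35, 42, 51, 58, 67 → 74 → 83.
Putting the parts together: u-64-74 and then v-128-83.

u-64-74, v-128-83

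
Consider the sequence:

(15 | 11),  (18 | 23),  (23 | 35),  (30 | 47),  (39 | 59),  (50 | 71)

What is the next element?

(63 | 83)

First component goes 15, 18, 23, 30, 39, 50 → 63 (differences are 3, 5, 7, … (increasing by 2 each time)).
Second component goes 11, 23, 35, 47, 59, 71 → 83 (+12 each step).
Combining the parts gives (63 | 83).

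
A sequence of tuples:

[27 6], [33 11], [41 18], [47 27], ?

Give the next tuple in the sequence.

First component goes 27, 33, 41, 47 → 55 (alternating steps +6, +8, +6, +8, …).
Second component: 6, 11, 18, 27 → 38 (differences are 5, 7, 9, … (increasing by 2 each time)).
Combining the parts gives [55 38].

[55 38]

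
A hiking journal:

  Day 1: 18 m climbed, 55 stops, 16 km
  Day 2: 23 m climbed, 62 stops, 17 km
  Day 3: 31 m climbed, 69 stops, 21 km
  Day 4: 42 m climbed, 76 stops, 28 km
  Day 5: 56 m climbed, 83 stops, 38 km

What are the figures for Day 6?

73 m climbed, 90 stops, 51 km

M climbed: differences are 5, 8, 11, … (increasing by 3 each time), so 18, 23, 31, 42, 56 → 73.
Stops: +7 each step; 55, 62, 69, 76, 83 → 90.
Km: 16, 17, 21, 28, 38 → 51 (differences are 1, 4, 7, … (increasing by 3 each time)).
Combining the parts gives 73 m climbed, 90 stops, 51 km.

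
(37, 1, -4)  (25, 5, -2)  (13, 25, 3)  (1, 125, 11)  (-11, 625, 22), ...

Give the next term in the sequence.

(-23, 3125, 36)

First entry: 37, 25, 13, 1, -11 → -23 (−12 each step).
For the second entry, ×5 each step: 1, 5, 25, 125, 625 → 3125.
Third entry: differences are 2, 5, 8, … (increasing by 3 each time); -4, -2, 3, 11, 22 → 36.
Combining the parts gives (-23, 3125, 36).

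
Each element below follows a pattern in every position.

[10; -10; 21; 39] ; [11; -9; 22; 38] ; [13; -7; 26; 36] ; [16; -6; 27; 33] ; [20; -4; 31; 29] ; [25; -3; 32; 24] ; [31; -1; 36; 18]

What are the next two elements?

First slot — differences are 1, 2, 3, … (increasing by 1 each time): 10, 11, 13, 16, 20, 25, 31 → 38 → 46.
Second slot — alternating steps +1, +2, +1, +2, …: -10, -9, -7, -6, -4, -3, -1 → 0 → 2.
Third slot — alternating steps +1, +4, +1, +4, …: 21, 22, 26, 27, 31, 32, 36 → 37 → 41.
Fourth slot: together with the first slot always sums to 49; 39, 38, 36, 33, 29, 24, 18 → 11 → 3.
So the next two elements are [38; 0; 37; 11] and [46; 2; 41; 3].

[38; 0; 37; 11], [46; 2; 41; 3]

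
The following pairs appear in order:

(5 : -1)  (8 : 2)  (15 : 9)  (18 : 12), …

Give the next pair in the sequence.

For the first component, alternating steps +3, +7, +3, +7, …: 5, 8, 15, 18 → 25.
Second component: -1, 2, 9, 12 → 19 (always 6 less than the first component).
So the next pair is (25 : 19).

(25 : 19)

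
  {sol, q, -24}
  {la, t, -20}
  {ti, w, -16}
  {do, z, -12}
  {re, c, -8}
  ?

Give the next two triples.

{mi, f, -4}, {fa, i, 0}

For the note, runs through the solfège scale do→ti: sol, la, ti, do, re → mi → fa.
For the letter, letters move forward 3 places in the alphabet, wrapping Z→A: q, t, w, z, c → f → i.
Third part — +4 each step: -24, -20, -16, -12, -8 → -4 → 0.
So the next two triples are {mi, f, -4} and {fa, i, 0}.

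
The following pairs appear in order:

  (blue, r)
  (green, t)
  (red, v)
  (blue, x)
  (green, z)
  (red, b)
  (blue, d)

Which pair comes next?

(green, f)

Colour — repeats blue → green → red: blue, green, red, blue, green, red, blue → green.
Letter goes r, t, v, x, z, b, d → f (letters move forward 2 places in the alphabet, wrapping Z→A).
Putting it together: (green, f).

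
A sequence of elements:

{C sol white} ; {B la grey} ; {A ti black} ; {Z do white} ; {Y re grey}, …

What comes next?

Letter: C, B, A, Z, Y → X (letters move back 1 place in the alphabet, wrapping A→Z).
Note: runs through the solfège scale do→ti, so sol, la, ti, do, re → mi.
Shade: repeats white → grey → black, so white, grey, black, white, grey → black.
Putting it together: {X mi black}.

{X mi black}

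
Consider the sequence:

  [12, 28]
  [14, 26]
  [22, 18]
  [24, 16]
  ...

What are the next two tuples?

[32, 8], [34, 6]

First part: alternating steps +2, +8, +2, +8, …, so 12, 14, 22, 24 → 32 → 34.
Second part: 28, 26, 18, 16 → 8 → 6 (together with the first part always sums to 40).
So the next two tuples are [32, 8] and [34, 6].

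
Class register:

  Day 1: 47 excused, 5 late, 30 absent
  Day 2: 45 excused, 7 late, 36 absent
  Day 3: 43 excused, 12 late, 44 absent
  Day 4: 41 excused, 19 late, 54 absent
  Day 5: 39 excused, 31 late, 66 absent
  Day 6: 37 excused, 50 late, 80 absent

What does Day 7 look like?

35 excused, 81 late, 96 absent

Excused: −2 each step; 47, 45, 43, 41, 39, 37 → 35.
Late goes 5, 7, 12, 19, 31, 50 → 81 (each term is the sum of the two before it).
Absent — differences are 6, 8, 10, … (increasing by 2 each time): 30, 36, 44, 54, 66, 80 → 96.
So the next record is 35 excused, 81 late, 96 absent.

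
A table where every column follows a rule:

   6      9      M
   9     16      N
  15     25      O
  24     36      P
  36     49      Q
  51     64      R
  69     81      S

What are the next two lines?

90  100  T; 114  121  U

First component goes 6, 9, 15, 24, 36, 51, 69 → 90 → 114 (differences are 3, 6, 9, … (increasing by 3 each time)).
Second component goes 9, 16, 25, 36, 49, 64, 81 → 100 → 121 (perfect squares: 3², 4², 5², …).
For the letter, letters move forward 1 place in the alphabet: M, N, O, P, Q, R, S → T → U.
Putting the parts together: 90  100  T and then 114  121  U.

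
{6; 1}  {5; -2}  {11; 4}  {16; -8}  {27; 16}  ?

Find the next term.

For the first component, each term is the sum of the two before it: 6, 5, 11, 16, 27 → 43.
Second component goes 1, -2, 4, -8, 16 → -32 (×(-2) each step).
Putting it together: {43; -32}.

{43; -32}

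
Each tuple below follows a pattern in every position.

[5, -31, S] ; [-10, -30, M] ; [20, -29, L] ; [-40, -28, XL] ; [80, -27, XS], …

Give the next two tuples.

First entry — ×(-2) each step: 5, -10, 20, -40, 80 → -160 → 320.
For the second entry, +1 each step: -31, -30, -29, -28, -27 → -26 → -25.
Size goes S, M, L, XL, XS → S → M (runs through clothing sizes XS→XL).
Putting the parts together: [-160, -26, S] and then [320, -25, M].

[-160, -26, S], [320, -25, M]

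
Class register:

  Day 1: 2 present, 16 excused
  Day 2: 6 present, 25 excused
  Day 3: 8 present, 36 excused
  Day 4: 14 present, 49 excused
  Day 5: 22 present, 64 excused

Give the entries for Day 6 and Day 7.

Present: 2, 6, 8, 14, 22 → 36 → 58 (each term is the sum of the two before it).
Excused — perfect squares: 4², 5², 6², …: 16, 25, 36, 49, 64 → 81 → 100.
So the next two rows are 36 present, 81 excused and 58 present, 100 excused.

36 present, 81 excused; 58 present, 100 excused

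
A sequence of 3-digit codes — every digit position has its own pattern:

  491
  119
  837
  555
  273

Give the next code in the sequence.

First digit: −3 each step, mod 10; 4, 1, 8, 5, 2 → 9.
For the second digit, +2 each step, mod 10: 9, 1, 3, 5, 7 → 9.
Third digit: −2 each step, mod 10; 1, 9, 7, 5, 3 → 1.
Putting it together: 991.

991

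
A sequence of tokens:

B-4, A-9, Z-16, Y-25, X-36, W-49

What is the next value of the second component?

Second component — perfect squares: 2², 3², 4², …: 4, 9, 16, 25, 36, 49 → 64.

64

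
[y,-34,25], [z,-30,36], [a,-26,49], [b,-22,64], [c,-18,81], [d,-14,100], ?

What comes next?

Letter goes y, z, a, b, c, d → e (letters move forward 1 place in the alphabet, wrapping Z→A).
For the second value, +4 each step: -34, -30, -26, -22, -18, -14 → -10.
Third value — perfect squares: 5², 6², 7², …: 25, 36, 49, 64, 81, 100 → 121.
So the next triple is [e,-10,121].

[e,-10,121]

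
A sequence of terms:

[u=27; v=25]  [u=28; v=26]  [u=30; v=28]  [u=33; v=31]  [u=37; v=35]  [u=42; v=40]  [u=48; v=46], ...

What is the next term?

U: differences are 1, 2, 3, … (increasing by 1 each time), so 27, 28, 30, 33, 37, 42, 48 → 55.
V: always 2 less than the u; 25, 26, 28, 31, 35, 40, 46 → 53.
Combining the parts gives [u=55; v=53].

[u=55; v=53]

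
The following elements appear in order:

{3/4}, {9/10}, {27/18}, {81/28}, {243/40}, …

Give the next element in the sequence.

For the first slot, ×3 each step: 3, 9, 27, 81, 243 → 729.
Second slot: 4, 10, 18, 28, 40 → 54 (differences are 6, 8, 10, … (increasing by 2 each time)).
Putting it together: {729/54}.

{729/54}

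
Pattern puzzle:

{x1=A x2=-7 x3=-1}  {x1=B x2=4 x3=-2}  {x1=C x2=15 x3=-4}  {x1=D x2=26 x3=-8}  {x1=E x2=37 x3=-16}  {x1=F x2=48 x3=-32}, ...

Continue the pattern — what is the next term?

{x1=G x2=59 x3=-64}

X1: letters move forward 1 place in the alphabet, so A, B, C, D, E, F → G.
X2: -7, 4, 15, 26, 37, 48 → 59 (+11 each step).
X3 goes -1, -2, -4, -8, -16, -32 → -64 (×2 each step).
Putting it together: {x1=G x2=59 x3=-64}.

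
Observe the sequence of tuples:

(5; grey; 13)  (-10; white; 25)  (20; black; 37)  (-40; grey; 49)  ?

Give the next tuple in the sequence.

(80; white; 61)

First slot: ×(-2) each step, so 5, -10, 20, -40 → 80.
For the shade, repeats grey → white → black: grey, white, black, grey → white.
Third slot: +12 each step, so 13, 25, 37, 49 → 61.
Putting it together: (80; white; 61).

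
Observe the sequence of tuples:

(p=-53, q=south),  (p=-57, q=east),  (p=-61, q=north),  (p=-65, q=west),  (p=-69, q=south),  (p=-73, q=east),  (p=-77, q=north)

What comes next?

P goes -53, -57, -61, -65, -69, -73, -77 → -81 (−4 each step).
For the q, repeats south → east → north → west: south, east, north, west, south, east, north → west.
Putting it together: (p=-81, q=west).

(p=-81, q=west)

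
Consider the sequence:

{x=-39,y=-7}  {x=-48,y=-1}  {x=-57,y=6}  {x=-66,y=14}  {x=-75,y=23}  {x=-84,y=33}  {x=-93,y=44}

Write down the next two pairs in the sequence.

{x=-102,y=56}, {x=-111,y=69}

X: −9 each step, so -39, -48, -57, -66, -75, -84, -93 → -102 → -111.
Y goes -7, -1, 6, 14, 23, 33, 44 → 56 → 69 (differences are 6, 7, 8, … (increasing by 1 each time)).
So the next two pairs are {x=-102,y=56} and {x=-111,y=69}.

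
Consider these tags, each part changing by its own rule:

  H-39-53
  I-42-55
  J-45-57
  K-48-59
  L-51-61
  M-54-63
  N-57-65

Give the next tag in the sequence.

For the letter, letters move forward 1 place in the alphabet: H, I, J, K, L, M, N → O.
Second component — +3 each step: 39, 42, 45, 48, 51, 54, 57 → 60.
Third component: +2 each step; 53, 55, 57, 59, 61, 63, 65 → 67.
Putting it together: O-60-67.

O-60-67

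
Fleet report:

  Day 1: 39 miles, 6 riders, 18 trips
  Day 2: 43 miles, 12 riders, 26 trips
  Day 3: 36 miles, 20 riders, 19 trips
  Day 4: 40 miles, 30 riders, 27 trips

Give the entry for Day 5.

33 miles, 42 riders, 20 trips

Miles goes 39, 43, 36, 40 → 33 (alternating steps +4, −7, +4, −7, …).
Riders: differences are 6, 8, 10, … (increasing by 2 each time); 6, 12, 20, 30 → 42.
For the trips, alternating steps +8, −7, +8, −7, …: 18, 26, 19, 27 → 20.
Combining the parts gives 33 miles, 42 riders, 20 trips.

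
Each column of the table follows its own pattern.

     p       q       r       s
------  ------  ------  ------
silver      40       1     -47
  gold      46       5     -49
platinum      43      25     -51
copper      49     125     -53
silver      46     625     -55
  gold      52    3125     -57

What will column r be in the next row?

15625

Column r: ×5 each step, so 1, 5, 25, 125, 625, 3125 → 15625.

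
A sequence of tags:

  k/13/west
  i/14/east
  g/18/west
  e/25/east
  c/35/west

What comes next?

a/48/east

Letter goes k, i, g, e, c → a (letters move back 2 places in the alphabet).
For the second component, differences are 1, 4, 7, … (increasing by 3 each time): 13, 14, 18, 25, 35 → 48.
Direction: west, east, west, east, west → east (alternates west ↔ east).
Combining the parts gives a/48/east.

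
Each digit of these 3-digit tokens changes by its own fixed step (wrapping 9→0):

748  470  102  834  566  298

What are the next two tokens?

For the first digit, −3 each step, mod 10: 7, 4, 1, 8, 5, 2 → 9 → 6.
Second digit — +3 each step, mod 10: 4, 7, 0, 3, 6, 9 → 2 → 5.
Third digit goes 8, 0, 2, 4, 6, 8 → 0 → 2 (+2 each step, mod 10).
So the next two tokens are 920 and 652.

920, 652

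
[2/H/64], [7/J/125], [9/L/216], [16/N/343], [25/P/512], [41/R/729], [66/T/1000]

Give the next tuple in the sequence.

First entry — each term is the sum of the two before it: 2, 7, 9, 16, 25, 41, 66 → 107.
Letter: letters move forward 2 places in the alphabet; H, J, L, N, P, R, T → V.
Third entry goes 64, 125, 216, 343, 512, 729, 1000 → 1331 (perfect cubes: 4³, 5³, 6³, …).
Combining the parts gives [107/V/1331].

[107/V/1331]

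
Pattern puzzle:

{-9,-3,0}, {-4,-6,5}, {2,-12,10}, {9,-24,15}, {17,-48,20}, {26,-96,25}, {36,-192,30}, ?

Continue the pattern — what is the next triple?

First part: differences are 5, 6, 7, … (increasing by 1 each time), so -9, -4, 2, 9, 17, 26, 36 → 47.
Second part goes -3, -6, -12, -24, -48, -96, -192 → -384 (×2 each step).
Third part: +5 each step, so 0, 5, 10, 15, 20, 25, 30 → 35.
Putting it together: {47,-384,35}.

{47,-384,35}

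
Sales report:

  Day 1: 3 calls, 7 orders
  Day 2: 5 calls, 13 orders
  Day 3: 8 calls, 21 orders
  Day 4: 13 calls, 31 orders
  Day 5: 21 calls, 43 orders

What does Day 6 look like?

34 calls, 57 orders

For the calls, each term is the sum of the two before it: 3, 5, 8, 13, 21 → 34.
Orders — differences are 6, 8, 10, … (increasing by 2 each time): 7, 13, 21, 31, 43 → 57.
Combining the parts gives 34 calls, 57 orders.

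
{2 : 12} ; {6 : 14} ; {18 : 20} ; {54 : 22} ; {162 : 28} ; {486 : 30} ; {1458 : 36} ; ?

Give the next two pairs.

First component: 2, 6, 18, 54, 162, 486, 1458 → 4374 → 13122 (×3 each step).
For the second component, alternating steps +2, +6, +2, +6, …: 12, 14, 20, 22, 28, 30, 36 → 38 → 44.
So the next two pairs are {4374 : 38} and {13122 : 44}.

{4374 : 38}, {13122 : 44}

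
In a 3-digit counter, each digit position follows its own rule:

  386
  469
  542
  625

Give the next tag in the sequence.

First digit: +1 each step, mod 10; 3, 4, 5, 6 → 7.
Second digit: −2 each step, mod 10; 8, 6, 4, 2 → 0.
For the third digit, +3 each step, mod 10: 6, 9, 2, 5 → 8.
Combining the parts gives 708.

708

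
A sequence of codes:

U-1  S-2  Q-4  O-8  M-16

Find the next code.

K-32

Letter: letters move back 2 places in the alphabet; U, S, Q, O, M → K.
Second component: ×2 each step, so 1, 2, 4, 8, 16 → 32.
Putting it together: K-32.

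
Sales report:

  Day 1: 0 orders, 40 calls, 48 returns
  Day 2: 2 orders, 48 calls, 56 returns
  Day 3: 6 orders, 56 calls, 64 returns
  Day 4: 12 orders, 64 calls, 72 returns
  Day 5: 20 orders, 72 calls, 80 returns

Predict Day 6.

30 orders, 80 calls, 88 returns

Orders goes 0, 2, 6, 12, 20 → 30 (differences are 2, 4, 6, … (increasing by 2 each time)).
Calls: 40, 48, 56, 64, 72 → 80 (+8 each step).
Returns goes 48, 56, 64, 72, 80 → 88 (always 8 more than the calls).
So the next record is 30 orders, 80 calls, 88 returns.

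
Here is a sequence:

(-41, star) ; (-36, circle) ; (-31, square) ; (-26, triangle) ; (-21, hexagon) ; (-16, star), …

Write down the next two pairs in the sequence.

(-11, circle), (-6, square)

First value: +5 each step, so -41, -36, -31, -26, -21, -16 → -11 → -6.
Shape: star, circle, square, triangle, hexagon, star → circle → square (repeats star → circle → square → triangle → hexagon).
Putting the parts together: (-11, circle) and then (-6, square).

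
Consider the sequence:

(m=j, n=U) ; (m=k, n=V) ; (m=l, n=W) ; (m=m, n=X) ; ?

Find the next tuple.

For the m, letters move forward 1 place in the alphabet: j, k, l, m → n.
N: letters move forward 1 place in the alphabet, so U, V, W, X → Y.
Combining the parts gives (m=n, n=Y).

(m=n, n=Y)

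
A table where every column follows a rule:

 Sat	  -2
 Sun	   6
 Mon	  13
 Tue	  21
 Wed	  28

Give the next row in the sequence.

Thu  36

Day: runs through the weekdays Mon→Sun, so Sat, Sun, Mon, Tue, Wed → Thu.
Second component — alternating steps +8, +7, +8, +7, …: -2, 6, 13, 21, 28 → 36.
Combining the parts gives Thu  36.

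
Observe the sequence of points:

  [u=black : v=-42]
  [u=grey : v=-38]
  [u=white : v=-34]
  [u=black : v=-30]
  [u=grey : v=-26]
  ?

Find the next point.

U: repeats black → grey → white; black, grey, white, black, grey → white.
V: -42, -38, -34, -30, -26 → -22 (+4 each step).
Combining the parts gives [u=white : v=-22].

[u=white : v=-22]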